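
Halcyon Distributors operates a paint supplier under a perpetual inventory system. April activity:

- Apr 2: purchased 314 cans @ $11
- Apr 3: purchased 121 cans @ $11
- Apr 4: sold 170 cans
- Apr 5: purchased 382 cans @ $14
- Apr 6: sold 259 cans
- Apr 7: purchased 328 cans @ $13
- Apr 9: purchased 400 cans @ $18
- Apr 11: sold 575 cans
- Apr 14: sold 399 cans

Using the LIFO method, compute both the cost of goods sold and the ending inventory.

COGS = $20,035; ending inventory = $1,562

Apr 4, 170 sold [LIFO — newest first]: 121 @ $11 + 49 @ $11 = $1,870
Apr 6, 259 sold [LIFO — newest first]: 259 @ $14 = $3,626
Apr 11, 575 sold [LIFO — newest first]: 400 @ $18 + 175 @ $13 = $9,475
Apr 14, 399 sold [LIFO — newest first]: 153 @ $13 + 123 @ $14 + 123 @ $11 = $5,064
Total COGS = $1,870 + $3,626 + $9,475 + $5,064 = $20,035
Ending inventory: 142 @ $11 = $1,562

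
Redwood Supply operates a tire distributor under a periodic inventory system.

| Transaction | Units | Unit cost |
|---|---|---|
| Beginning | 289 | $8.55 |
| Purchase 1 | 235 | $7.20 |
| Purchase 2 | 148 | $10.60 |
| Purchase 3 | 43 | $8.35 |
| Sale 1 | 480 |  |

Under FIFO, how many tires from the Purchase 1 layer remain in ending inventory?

Sale 1 (480) [FIFO — oldest first]: 289 @ $8.55 + 191 @ $7.20 = $3,846.15
Ending inventory: 44 @ $7.20 + 148 @ $10.60 + 43 @ $8.35 = $2,244.65

44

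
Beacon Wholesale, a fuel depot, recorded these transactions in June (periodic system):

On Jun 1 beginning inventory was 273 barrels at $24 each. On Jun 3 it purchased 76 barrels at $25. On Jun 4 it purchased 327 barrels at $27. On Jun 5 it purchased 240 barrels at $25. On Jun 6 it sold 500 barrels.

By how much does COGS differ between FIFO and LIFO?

FIFO COGS: 273 @ $24 + 76 @ $25 + 151 @ $27 = $12,529
LIFO COGS: 240 @ $25 + 260 @ $27 = $13,020
Difference = |$12,529 − $13,020| = $491

$491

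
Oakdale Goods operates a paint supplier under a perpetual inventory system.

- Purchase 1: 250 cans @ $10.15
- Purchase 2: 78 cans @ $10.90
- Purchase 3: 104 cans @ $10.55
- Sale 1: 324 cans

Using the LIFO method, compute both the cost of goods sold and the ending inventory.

Sale 1 (324) [LIFO — newest first]: 104 @ $10.55 + 78 @ $10.90 + 142 @ $10.15 = $3,388.70
Ending inventory: 108 @ $10.15 = $1,096.20

COGS = $3,388.70; ending inventory = $1,096.20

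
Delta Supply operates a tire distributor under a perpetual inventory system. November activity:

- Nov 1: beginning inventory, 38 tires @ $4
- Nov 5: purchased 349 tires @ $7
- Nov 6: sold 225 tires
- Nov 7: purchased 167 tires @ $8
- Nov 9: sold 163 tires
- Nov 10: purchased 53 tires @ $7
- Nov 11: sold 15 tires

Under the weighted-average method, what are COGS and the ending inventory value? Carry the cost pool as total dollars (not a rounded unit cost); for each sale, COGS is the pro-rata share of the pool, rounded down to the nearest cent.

COGS = $2,817.93; ending inventory = $1,484.07

After Nov 1: 38 on hand, pool $152.00 (≈ $4.0000 each)
After Nov 5: 387 on hand, pool $2,595.00 (≈ $6.7054 each)
Nov 6, sell 225: 225/387 × $2,595.00 → $1,508.72
After Nov 7: 329 on hand, pool $2,422.28 (≈ $7.3626 each)
Nov 9, sell 163: 163/329 × $2,422.28 → $1,200.09
After Nov 10: 219 on hand, pool $1,593.19 (≈ $7.2748 each)
Nov 11, sell 15: 15/219 × $1,593.19 → $109.12
Total COGS = $1,508.72 + $1,200.09 + $109.12 = $2,817.93
Ending inventory (cost pool remaining) = $1,484.07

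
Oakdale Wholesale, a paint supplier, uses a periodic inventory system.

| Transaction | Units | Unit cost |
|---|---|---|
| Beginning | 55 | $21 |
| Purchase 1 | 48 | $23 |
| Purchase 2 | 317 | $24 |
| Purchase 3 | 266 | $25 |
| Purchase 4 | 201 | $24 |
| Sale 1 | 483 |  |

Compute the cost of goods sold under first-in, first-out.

Sale 1 (483) [FIFO — oldest first]: 55 @ $21 + 48 @ $23 + 317 @ $24 + 63 @ $25 = $11,442
Ending inventory: 203 @ $25 + 201 @ $24 = $9,899
Check: goods available $21,341 = COGS $11,442 + ending $9,899

COGS = $11,442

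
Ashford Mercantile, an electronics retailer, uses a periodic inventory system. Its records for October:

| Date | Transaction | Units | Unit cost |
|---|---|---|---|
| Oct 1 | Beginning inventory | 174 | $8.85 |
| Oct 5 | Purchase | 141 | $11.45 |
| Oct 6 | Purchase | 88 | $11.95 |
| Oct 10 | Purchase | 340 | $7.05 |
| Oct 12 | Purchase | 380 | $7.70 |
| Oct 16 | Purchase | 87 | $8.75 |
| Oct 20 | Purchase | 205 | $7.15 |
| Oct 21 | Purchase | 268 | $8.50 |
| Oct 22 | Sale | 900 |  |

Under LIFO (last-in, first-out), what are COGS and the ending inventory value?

COGS = $7,123.00; ending inventory = $6,910.95

Oct 22, 900 sold [LIFO — newest first]: 268 @ $8.50 + 205 @ $7.15 + 87 @ $8.75 + 340 @ $7.70 = $7,123.00
Ending inventory: 174 @ $8.85 + 141 @ $11.45 + 88 @ $11.95 + 340 @ $7.05 + 40 @ $7.70 = $6,910.95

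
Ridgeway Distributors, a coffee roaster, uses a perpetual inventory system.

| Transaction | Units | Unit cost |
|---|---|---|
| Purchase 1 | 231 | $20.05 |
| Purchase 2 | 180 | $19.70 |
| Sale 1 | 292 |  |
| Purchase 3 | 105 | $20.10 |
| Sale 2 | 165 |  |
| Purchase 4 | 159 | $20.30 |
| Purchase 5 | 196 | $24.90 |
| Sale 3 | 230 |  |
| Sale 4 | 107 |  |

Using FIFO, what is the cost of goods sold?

Sale 1 (292) [FIFO — oldest first]: 231 @ $20.05 + 61 @ $19.70 = $5,833.25
Sale 2 (165) [FIFO — oldest first]: 119 @ $19.70 + 46 @ $20.10 = $3,268.90
Sale 3 (230) [FIFO — oldest first]: 59 @ $20.10 + 159 @ $20.30 + 12 @ $24.90 = $4,712.40
Sale 4 (107) [FIFO — oldest first]: 107 @ $24.90 = $2,664.30
Total COGS = $5,833.25 + $3,268.90 + $4,712.40 + $2,664.30 = $16,478.85
Ending inventory: 77 @ $24.90 = $1,917.30

COGS = $16,478.85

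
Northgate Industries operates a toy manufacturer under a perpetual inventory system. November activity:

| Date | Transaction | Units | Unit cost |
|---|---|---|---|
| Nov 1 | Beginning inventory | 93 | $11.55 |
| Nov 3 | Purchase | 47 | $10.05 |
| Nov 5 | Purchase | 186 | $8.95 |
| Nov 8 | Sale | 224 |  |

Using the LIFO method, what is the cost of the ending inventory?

Nov 8, 224 sold [LIFO — newest first]: 186 @ $8.95 + 38 @ $10.05 = $2,046.60
Ending inventory: 93 @ $11.55 + 9 @ $10.05 = $1,164.60
Check: goods available $3,211.20 = COGS $2,046.60 + ending $1,164.60

Ending inventory = $1,164.60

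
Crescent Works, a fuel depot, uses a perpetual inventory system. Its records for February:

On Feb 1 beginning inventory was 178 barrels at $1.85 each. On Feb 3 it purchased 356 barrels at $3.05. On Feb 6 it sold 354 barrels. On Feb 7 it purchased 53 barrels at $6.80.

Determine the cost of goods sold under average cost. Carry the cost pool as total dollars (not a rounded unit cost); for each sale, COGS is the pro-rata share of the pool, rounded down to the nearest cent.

After Feb 1: 178 on hand, pool $329.30 (≈ $1.8500 each)
After Feb 3: 534 on hand, pool $1,415.10 (≈ $2.6500 each)
Feb 6, sell 354: 354/534 × $1,415.10 → $938.10
After Feb 7: 233 on hand, pool $837.40 (≈ $3.5940 each)
Ending inventory (cost pool remaining) = $837.40
Check: goods available $1,775.50 = COGS $938.10 + ending $837.40

COGS = $938.10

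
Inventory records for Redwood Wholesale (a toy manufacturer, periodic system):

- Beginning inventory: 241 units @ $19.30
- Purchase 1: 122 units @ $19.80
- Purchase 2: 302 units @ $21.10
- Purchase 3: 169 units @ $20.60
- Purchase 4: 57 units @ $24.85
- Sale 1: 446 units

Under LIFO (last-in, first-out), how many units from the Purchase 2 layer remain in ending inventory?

82

Sale 1 (446) [LIFO — newest first]: 57 @ $24.85 + 169 @ $20.60 + 220 @ $21.10 = $9,539.85
Ending inventory: 241 @ $19.30 + 122 @ $19.80 + 82 @ $21.10 = $8,797.10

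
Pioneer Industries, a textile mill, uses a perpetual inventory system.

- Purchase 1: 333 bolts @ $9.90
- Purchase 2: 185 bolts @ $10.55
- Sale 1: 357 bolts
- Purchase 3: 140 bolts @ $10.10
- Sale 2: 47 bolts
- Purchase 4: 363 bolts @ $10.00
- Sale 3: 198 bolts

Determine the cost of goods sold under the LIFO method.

Sale 1 (357) [LIFO — newest first]: 185 @ $10.55 + 172 @ $9.90 = $3,654.55
Sale 2 (47) [LIFO — newest first]: 47 @ $10.10 = $474.70
Sale 3 (198) [LIFO — newest first]: 198 @ $10.00 = $1,980.00
Total COGS = $3,654.55 + $474.70 + $1,980.00 = $6,109.25
Ending inventory: 161 @ $9.90 + 93 @ $10.10 + 165 @ $10.00 = $4,183.20

COGS = $6,109.25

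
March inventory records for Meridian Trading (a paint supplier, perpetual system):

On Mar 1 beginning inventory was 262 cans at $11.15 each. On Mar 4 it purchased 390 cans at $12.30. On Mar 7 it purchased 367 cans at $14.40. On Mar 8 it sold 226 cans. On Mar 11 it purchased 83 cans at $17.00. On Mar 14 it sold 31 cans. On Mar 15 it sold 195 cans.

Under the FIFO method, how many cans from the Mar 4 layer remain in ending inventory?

200

Mar 8, 226 sold [FIFO — oldest first]: 226 @ $11.15 = $2,519.90
Mar 14, 31 sold [FIFO — oldest first]: 31 @ $11.15 = $345.65
Mar 15, 195 sold [FIFO — oldest first]: 5 @ $11.15 + 190 @ $12.30 = $2,392.75
Total COGS = $2,519.90 + $345.65 + $2,392.75 = $5,258.30
Ending inventory: 200 @ $12.30 + 367 @ $14.40 + 83 @ $17.00 = $9,155.80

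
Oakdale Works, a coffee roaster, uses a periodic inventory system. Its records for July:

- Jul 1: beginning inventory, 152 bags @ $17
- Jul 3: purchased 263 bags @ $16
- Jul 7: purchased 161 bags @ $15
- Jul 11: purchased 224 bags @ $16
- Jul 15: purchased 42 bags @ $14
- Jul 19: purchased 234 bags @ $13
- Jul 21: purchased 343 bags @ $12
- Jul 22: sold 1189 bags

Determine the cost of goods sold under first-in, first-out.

COGS = $17,777

Jul 22, 1189 sold [FIFO — oldest first]: 152 @ $17 + 263 @ $16 + 161 @ $15 + 224 @ $16 + 42 @ $14 + 234 @ $13 + 113 @ $12 = $17,777
Ending inventory: 230 @ $12 = $2,760
Check: goods available $20,537 = COGS $17,777 + ending $2,760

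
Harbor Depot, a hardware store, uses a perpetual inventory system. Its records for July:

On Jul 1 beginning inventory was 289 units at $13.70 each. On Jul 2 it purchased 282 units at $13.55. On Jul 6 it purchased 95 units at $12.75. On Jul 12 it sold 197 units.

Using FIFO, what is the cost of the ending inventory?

Jul 12, 197 sold [FIFO — oldest first]: 197 @ $13.70 = $2,698.90
Ending inventory: 92 @ $13.70 + 282 @ $13.55 + 95 @ $12.75 = $6,292.75

Ending inventory = $6,292.75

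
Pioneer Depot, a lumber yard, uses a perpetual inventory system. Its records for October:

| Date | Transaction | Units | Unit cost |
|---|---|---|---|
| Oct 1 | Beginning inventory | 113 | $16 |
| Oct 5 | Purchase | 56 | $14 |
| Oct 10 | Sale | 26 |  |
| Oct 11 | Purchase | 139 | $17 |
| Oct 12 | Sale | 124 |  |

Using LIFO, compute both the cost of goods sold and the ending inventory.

COGS = $2,472; ending inventory = $2,483

Oct 10, 26 sold [LIFO — newest first]: 26 @ $14 = $364
Oct 12, 124 sold [LIFO — newest first]: 124 @ $17 = $2,108
Total COGS = $364 + $2,108 = $2,472
Ending inventory: 113 @ $16 + 30 @ $14 + 15 @ $17 = $2,483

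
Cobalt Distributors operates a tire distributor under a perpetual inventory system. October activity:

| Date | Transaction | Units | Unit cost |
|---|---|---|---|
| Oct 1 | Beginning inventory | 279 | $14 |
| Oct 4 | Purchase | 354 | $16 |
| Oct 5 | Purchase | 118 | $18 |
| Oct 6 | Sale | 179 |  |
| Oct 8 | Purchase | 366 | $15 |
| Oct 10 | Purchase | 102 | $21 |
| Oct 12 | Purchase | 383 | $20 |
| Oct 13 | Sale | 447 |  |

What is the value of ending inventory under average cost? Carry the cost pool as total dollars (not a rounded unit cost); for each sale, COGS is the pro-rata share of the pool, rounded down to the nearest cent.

After Oct 1: 279 on hand, pool $3,906.00 (≈ $14.0000 each)
After Oct 4: 633 on hand, pool $9,570.00 (≈ $15.1185 each)
After Oct 5: 751 on hand, pool $11,694.00 (≈ $15.5712 each)
Oct 6, sell 179: 179/751 × $11,694.00 → $2,787.25
After Oct 8: 938 on hand, pool $14,396.75 (≈ $15.3483 each)
After Oct 10: 1040 on hand, pool $16,538.75 (≈ $15.9026 each)
After Oct 12: 1423 on hand, pool $24,198.75 (≈ $17.0054 each)
Oct 13, sell 447: 447/1423 × $24,198.75 → $7,601.43
Total COGS = $2,787.25 + $7,601.43 = $10,388.68
Ending inventory (cost pool remaining) = $16,597.32
Check: goods available $26,986.00 = COGS $10,388.68 + ending $16,597.32

Ending inventory = $16,597.32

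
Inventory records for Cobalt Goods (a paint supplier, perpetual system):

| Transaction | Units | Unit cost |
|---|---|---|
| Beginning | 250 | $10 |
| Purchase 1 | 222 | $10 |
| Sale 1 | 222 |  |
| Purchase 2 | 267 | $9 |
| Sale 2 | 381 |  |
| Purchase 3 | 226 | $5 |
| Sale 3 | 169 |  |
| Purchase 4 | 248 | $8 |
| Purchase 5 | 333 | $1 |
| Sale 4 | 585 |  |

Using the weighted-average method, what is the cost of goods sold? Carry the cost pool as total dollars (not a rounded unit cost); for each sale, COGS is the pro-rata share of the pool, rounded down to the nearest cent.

COGS = $9,689.19

After Beginning: 250 on hand, pool $2,500.00 (≈ $10.0000 each)
After Purchase 1: 472 on hand, pool $4,720.00 (≈ $10.0000 each)
Sale 1, sell 222: 222/472 × $4,720.00 → $2,220.00
After Purchase 2: 517 on hand, pool $4,903.00 (≈ $9.4836 each)
Sale 2, sell 381: 381/517 × $4,903.00 → $3,613.23
After Purchase 3: 362 on hand, pool $2,419.77 (≈ $6.6844 each)
Sale 3, sell 169: 169/362 × $2,419.77 → $1,129.67
After Purchase 4: 441 on hand, pool $3,274.10 (≈ $7.4243 each)
After Purchase 5: 774 on hand, pool $3,607.10 (≈ $4.6603 each)
Sale 4, sell 585: 585/774 × $3,607.10 → $2,726.29
Total COGS = $2,220.00 + $3,613.23 + $1,129.67 + $2,726.29 = $9,689.19
Ending inventory (cost pool remaining) = $880.81
Check: goods available $10,570.00 = COGS $9,689.19 + ending $880.81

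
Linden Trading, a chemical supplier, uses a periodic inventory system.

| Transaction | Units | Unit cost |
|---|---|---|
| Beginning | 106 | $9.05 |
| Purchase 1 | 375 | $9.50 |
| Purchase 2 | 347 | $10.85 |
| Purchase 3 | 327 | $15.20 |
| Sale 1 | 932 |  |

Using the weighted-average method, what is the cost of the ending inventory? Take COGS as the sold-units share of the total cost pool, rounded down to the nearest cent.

Ending inventory = $2,559.61

Sale 1, sell 932: 932/1155 × $13,257.15 → $10,697.54
Ending inventory (cost pool remaining) = $2,559.61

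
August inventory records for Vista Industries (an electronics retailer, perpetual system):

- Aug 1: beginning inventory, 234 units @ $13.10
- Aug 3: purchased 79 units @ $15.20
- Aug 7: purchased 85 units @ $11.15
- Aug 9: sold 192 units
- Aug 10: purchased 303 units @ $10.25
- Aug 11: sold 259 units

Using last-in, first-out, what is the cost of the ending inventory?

Ending inventory = $3,149.60

Aug 9, 192 sold [LIFO — newest first]: 85 @ $11.15 + 79 @ $15.20 + 28 @ $13.10 = $2,515.35
Aug 11, 259 sold [LIFO — newest first]: 259 @ $10.25 = $2,654.75
Total COGS = $2,515.35 + $2,654.75 = $5,170.10
Ending inventory: 206 @ $13.10 + 44 @ $10.25 = $3,149.60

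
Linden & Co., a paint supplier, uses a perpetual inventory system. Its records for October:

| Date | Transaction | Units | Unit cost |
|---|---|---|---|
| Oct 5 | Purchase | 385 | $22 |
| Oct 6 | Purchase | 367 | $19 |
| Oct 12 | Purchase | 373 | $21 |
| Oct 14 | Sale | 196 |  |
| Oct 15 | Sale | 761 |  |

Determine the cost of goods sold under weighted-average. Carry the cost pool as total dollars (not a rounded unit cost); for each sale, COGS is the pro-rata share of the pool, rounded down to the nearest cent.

COGS = $19,800.11

After Oct 5: 385 on hand, pool $8,470.00 (≈ $22.0000 each)
After Oct 6: 752 on hand, pool $15,443.00 (≈ $20.5359 each)
After Oct 12: 1125 on hand, pool $23,276.00 (≈ $20.6898 each)
Oct 14, sell 196: 196/1125 × $23,276.00 → $4,055.19
Oct 15, sell 761: 761/929 × $19,220.81 → $15,744.92
Total COGS = $4,055.19 + $15,744.92 = $19,800.11
Ending inventory (cost pool remaining) = $3,475.89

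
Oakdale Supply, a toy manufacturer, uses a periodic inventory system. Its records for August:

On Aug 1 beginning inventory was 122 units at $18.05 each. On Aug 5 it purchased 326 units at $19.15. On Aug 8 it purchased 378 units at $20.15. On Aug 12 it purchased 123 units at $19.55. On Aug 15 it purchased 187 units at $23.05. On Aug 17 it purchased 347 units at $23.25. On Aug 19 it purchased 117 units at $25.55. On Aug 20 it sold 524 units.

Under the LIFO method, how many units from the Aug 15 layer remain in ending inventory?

Aug 20, 524 sold [LIFO — newest first]: 117 @ $25.55 + 347 @ $23.25 + 60 @ $23.05 = $12,440.10
Ending inventory: 122 @ $18.05 + 326 @ $19.15 + 378 @ $20.15 + 123 @ $19.55 + 127 @ $23.05 = $21,393.70
Check: goods available $33,833.80 = COGS $12,440.10 + ending $21,393.70

127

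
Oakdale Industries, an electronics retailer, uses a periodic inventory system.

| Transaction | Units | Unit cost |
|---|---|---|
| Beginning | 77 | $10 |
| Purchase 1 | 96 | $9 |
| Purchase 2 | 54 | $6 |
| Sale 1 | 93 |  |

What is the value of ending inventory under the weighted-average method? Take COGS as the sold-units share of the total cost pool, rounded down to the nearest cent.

Ending inventory = $1,155.83

Sale 1, sell 93: 93/227 × $1,958.00 → $802.17
Ending inventory (cost pool remaining) = $1,155.83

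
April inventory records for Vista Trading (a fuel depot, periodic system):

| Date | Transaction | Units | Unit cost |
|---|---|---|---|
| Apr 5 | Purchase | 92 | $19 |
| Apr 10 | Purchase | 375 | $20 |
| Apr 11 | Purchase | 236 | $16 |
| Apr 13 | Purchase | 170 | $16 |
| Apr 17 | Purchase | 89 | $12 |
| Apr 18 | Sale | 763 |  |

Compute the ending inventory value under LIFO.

Ending inventory = $3,888

Apr 18, 763 sold [LIFO — newest first]: 89 @ $12 + 170 @ $16 + 236 @ $16 + 268 @ $20 = $12,924
Ending inventory: 92 @ $19 + 107 @ $20 = $3,888
Check: goods available $16,812 = COGS $12,924 + ending $3,888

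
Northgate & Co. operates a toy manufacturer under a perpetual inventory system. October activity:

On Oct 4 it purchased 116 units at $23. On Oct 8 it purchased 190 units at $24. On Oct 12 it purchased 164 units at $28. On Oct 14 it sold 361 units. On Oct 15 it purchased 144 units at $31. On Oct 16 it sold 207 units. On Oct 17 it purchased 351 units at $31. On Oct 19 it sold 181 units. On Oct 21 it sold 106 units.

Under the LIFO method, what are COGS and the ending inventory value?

Oct 14, 361 sold [LIFO — newest first]: 164 @ $28 + 190 @ $24 + 7 @ $23 = $9,313
Oct 16, 207 sold [LIFO — newest first]: 144 @ $31 + 63 @ $23 = $5,913
Oct 19, 181 sold [LIFO — newest first]: 181 @ $31 = $5,611
Oct 21, 106 sold [LIFO — newest first]: 106 @ $31 = $3,286
Total COGS = $9,313 + $5,913 + $5,611 + $3,286 = $24,123
Ending inventory: 46 @ $23 + 64 @ $31 = $3,042
Check: goods available $27,165 = COGS $24,123 + ending $3,042

COGS = $24,123; ending inventory = $3,042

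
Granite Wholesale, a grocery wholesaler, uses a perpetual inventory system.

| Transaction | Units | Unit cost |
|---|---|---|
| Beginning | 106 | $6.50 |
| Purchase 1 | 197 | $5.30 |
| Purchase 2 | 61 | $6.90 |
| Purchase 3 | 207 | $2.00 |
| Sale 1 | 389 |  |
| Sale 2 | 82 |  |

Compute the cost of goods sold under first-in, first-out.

Sale 1 (389) [FIFO — oldest first]: 106 @ $6.50 + 197 @ $5.30 + 61 @ $6.90 + 25 @ $2.00 = $2,204.00
Sale 2 (82) [FIFO — oldest first]: 82 @ $2.00 = $164.00
Total COGS = $2,204.00 + $164.00 = $2,368.00
Ending inventory: 100 @ $2.00 = $200.00

COGS = $2,368.00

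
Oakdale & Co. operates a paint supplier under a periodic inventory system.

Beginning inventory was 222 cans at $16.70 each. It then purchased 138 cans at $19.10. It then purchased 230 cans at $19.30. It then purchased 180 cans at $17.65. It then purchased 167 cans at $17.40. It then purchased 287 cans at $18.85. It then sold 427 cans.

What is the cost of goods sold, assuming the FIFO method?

COGS = $7,636.30

Sale 1 (427) [FIFO — oldest first]: 222 @ $16.70 + 138 @ $19.10 + 67 @ $19.30 = $7,636.30
Ending inventory: 163 @ $19.30 + 180 @ $17.65 + 167 @ $17.40 + 287 @ $18.85 = $14,638.65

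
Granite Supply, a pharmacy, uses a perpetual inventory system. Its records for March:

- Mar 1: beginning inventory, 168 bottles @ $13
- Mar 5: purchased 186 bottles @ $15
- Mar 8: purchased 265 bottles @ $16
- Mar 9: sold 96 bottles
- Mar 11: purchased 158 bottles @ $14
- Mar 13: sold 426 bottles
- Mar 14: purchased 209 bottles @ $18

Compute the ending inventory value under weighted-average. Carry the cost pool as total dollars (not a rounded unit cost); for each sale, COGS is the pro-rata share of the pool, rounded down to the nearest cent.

Ending inventory = $7,505.38

After Mar 1: 168 on hand, pool $2,184.00 (≈ $13.0000 each)
After Mar 5: 354 on hand, pool $4,974.00 (≈ $14.0508 each)
After Mar 8: 619 on hand, pool $9,214.00 (≈ $14.8853 each)
Mar 9, sell 96: 96/619 × $9,214.00 → $1,428.98
After Mar 11: 681 on hand, pool $9,997.02 (≈ $14.6799 each)
Mar 13, sell 426: 426/681 × $9,997.02 → $6,253.64
After Mar 14: 464 on hand, pool $7,505.38 (≈ $16.1754 each)
Total COGS = $1,428.98 + $6,253.64 = $7,682.62
Ending inventory (cost pool remaining) = $7,505.38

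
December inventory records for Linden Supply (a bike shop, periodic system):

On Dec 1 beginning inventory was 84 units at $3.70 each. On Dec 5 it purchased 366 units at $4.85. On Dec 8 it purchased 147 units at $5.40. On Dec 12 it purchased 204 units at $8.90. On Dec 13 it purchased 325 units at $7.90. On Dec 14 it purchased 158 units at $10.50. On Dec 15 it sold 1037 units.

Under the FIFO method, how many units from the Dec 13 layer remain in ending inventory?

89

Dec 15, 1037 sold [FIFO — oldest first]: 84 @ $3.70 + 366 @ $4.85 + 147 @ $5.40 + 204 @ $8.90 + 236 @ $7.90 = $6,559.70
Ending inventory: 89 @ $7.90 + 158 @ $10.50 = $2,362.10
Check: goods available $8,921.80 = COGS $6,559.70 + ending $2,362.10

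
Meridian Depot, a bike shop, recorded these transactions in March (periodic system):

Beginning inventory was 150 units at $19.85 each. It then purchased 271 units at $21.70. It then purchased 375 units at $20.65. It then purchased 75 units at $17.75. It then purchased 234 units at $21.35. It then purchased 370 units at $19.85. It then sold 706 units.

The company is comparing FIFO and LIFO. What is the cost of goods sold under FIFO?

FIFO COGS: 150 @ $19.85 + 271 @ $21.70 + 285 @ $20.65 = $14,743.45
LIFO COGS: 370 @ $19.85 + 234 @ $21.35 + 75 @ $17.75 + 27 @ $20.65 = $14,229.20

COGS = $14,743.45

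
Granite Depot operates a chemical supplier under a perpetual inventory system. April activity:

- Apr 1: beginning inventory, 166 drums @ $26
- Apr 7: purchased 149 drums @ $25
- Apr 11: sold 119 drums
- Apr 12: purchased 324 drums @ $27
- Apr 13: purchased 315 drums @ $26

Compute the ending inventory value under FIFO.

Ending inventory = $21,885

Apr 11, 119 sold [FIFO — oldest first]: 119 @ $26 = $3,094
Ending inventory: 47 @ $26 + 149 @ $25 + 324 @ $27 + 315 @ $26 = $21,885
Check: goods available $24,979 = COGS $3,094 + ending $21,885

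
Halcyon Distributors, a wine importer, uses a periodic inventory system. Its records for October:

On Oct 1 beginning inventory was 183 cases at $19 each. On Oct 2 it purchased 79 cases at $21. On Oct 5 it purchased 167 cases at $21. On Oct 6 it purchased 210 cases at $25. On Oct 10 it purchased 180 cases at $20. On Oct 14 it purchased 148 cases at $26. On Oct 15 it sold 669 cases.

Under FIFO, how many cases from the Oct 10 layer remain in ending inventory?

150

Oct 15, 669 sold [FIFO — oldest first]: 183 @ $19 + 79 @ $21 + 167 @ $21 + 210 @ $25 + 30 @ $20 = $14,493
Ending inventory: 150 @ $20 + 148 @ $26 = $6,848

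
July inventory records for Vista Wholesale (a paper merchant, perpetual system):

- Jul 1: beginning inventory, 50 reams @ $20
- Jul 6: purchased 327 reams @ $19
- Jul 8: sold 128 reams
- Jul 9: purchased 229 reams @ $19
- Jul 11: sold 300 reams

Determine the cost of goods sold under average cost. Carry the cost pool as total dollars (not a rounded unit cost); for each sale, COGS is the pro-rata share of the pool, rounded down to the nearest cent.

After Jul 1: 50 on hand, pool $1,000.00 (≈ $20.0000 each)
After Jul 6: 377 on hand, pool $7,213.00 (≈ $19.1326 each)
Jul 8, sell 128: 128/377 × $7,213.00 → $2,448.97
After Jul 9: 478 on hand, pool $9,115.03 (≈ $19.0691 each)
Jul 11, sell 300: 300/478 × $9,115.03 → $5,720.73
Total COGS = $2,448.97 + $5,720.73 = $8,169.70
Ending inventory (cost pool remaining) = $3,394.30
Check: goods available $11,564.00 = COGS $8,169.70 + ending $3,394.30

COGS = $8,169.70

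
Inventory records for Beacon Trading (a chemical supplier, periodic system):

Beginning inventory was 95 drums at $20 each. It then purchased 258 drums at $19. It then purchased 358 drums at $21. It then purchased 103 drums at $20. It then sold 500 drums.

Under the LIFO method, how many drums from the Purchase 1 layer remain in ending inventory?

Sale 1 (500) [LIFO — newest first]: 103 @ $20 + 358 @ $21 + 39 @ $19 = $10,319
Ending inventory: 95 @ $20 + 219 @ $19 = $6,061

219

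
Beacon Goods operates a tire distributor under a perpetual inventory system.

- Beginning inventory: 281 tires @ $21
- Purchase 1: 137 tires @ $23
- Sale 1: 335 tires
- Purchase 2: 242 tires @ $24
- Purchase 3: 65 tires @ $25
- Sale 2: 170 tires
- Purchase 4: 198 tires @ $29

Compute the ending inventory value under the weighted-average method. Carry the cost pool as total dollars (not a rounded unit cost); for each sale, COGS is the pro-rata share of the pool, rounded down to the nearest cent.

After Beginning: 281 on hand, pool $5,901.00 (≈ $21.0000 each)
After Purchase 1: 418 on hand, pool $9,052.00 (≈ $21.6555 each)
Sale 1, sell 335: 335/418 × $9,052.00 → $7,254.59
After Purchase 2: 325 on hand, pool $7,605.41 (≈ $23.4013 each)
After Purchase 3: 390 on hand, pool $9,230.41 (≈ $23.6677 each)
Sale 2, sell 170: 170/390 × $9,230.41 → $4,023.51
After Purchase 4: 418 on hand, pool $10,948.90 (≈ $26.1935 each)
Total COGS = $7,254.59 + $4,023.51 = $11,278.10
Ending inventory (cost pool remaining) = $10,948.90
Check: goods available $22,227.00 = COGS $11,278.10 + ending $10,948.90

Ending inventory = $10,948.90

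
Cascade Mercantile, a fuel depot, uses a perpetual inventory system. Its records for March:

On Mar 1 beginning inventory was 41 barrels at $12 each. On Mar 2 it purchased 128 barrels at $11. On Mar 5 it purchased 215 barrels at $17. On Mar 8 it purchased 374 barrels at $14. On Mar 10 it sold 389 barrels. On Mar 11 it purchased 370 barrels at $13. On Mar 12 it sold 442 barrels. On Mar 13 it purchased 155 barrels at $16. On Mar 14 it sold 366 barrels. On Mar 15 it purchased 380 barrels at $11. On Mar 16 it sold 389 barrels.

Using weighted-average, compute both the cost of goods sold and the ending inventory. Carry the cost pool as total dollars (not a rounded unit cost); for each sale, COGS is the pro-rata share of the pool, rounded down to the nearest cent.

COGS = $21,365.19; ending inventory = $895.81

After Mar 1: 41 on hand, pool $492.00 (≈ $12.0000 each)
After Mar 2: 169 on hand, pool $1,900.00 (≈ $11.2426 each)
After Mar 5: 384 on hand, pool $5,555.00 (≈ $14.4661 each)
After Mar 8: 758 on hand, pool $10,791.00 (≈ $14.2361 each)
Mar 10, sell 389: 389/758 × $10,791.00 → $5,537.86
After Mar 11: 739 on hand, pool $10,063.14 (≈ $13.6172 each)
Mar 12, sell 442: 442/739 × $10,063.14 → $6,018.81
After Mar 13: 452 on hand, pool $6,524.33 (≈ $14.4344 each)
Mar 14, sell 366: 366/452 × $6,524.33 → $5,282.97
After Mar 15: 466 on hand, pool $5,421.36 (≈ $11.6338 each)
Mar 16, sell 389: 389/466 × $5,421.36 → $4,525.55
Total COGS = $5,537.86 + $6,018.81 + $5,282.97 + $4,525.55 = $21,365.19
Ending inventory (cost pool remaining) = $895.81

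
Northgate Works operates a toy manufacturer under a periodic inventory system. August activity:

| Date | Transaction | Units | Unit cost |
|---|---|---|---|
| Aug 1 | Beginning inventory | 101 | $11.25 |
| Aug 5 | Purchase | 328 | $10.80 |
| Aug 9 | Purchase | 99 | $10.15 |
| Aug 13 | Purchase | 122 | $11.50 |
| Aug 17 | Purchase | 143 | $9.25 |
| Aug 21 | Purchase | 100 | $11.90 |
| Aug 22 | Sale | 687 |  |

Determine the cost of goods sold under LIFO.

Aug 22, 687 sold [LIFO — newest first]: 100 @ $11.90 + 143 @ $9.25 + 122 @ $11.50 + 99 @ $10.15 + 223 @ $10.80 = $7,329.00
Ending inventory: 101 @ $11.25 + 105 @ $10.80 = $2,270.25

COGS = $7,329.00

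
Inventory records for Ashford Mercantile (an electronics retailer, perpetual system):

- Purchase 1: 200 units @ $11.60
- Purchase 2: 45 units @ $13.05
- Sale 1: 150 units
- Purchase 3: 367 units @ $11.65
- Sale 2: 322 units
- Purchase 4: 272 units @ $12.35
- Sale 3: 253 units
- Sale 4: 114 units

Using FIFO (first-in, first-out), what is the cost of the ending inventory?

Sale 1 (150) [FIFO — oldest first]: 150 @ $11.60 = $1,740.00
Sale 2 (322) [FIFO — oldest first]: 50 @ $11.60 + 45 @ $13.05 + 227 @ $11.65 = $3,811.80
Sale 3 (253) [FIFO — oldest first]: 140 @ $11.65 + 113 @ $12.35 = $3,026.55
Sale 4 (114) [FIFO — oldest first]: 114 @ $12.35 = $1,407.90
Total COGS = $1,740.00 + $3,811.80 + $3,026.55 + $1,407.90 = $9,986.25
Ending inventory: 45 @ $12.35 = $555.75

Ending inventory = $555.75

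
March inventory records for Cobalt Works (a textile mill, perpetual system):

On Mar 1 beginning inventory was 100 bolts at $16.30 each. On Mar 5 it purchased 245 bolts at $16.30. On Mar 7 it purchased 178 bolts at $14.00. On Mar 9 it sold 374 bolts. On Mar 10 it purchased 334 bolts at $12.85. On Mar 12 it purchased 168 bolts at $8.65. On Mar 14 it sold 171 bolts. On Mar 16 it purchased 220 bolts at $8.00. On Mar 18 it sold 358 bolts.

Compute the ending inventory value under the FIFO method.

Ending inventory = $2,815.30

Mar 9, 374 sold [FIFO — oldest first]: 100 @ $16.30 + 245 @ $16.30 + 29 @ $14.00 = $6,029.50
Mar 14, 171 sold [FIFO — oldest first]: 149 @ $14.00 + 22 @ $12.85 = $2,368.70
Mar 18, 358 sold [FIFO — oldest first]: 312 @ $12.85 + 46 @ $8.65 = $4,407.10
Total COGS = $6,029.50 + $2,368.70 + $4,407.10 = $12,805.30
Ending inventory: 122 @ $8.65 + 220 @ $8.00 = $2,815.30
Check: goods available $15,620.60 = COGS $12,805.30 + ending $2,815.30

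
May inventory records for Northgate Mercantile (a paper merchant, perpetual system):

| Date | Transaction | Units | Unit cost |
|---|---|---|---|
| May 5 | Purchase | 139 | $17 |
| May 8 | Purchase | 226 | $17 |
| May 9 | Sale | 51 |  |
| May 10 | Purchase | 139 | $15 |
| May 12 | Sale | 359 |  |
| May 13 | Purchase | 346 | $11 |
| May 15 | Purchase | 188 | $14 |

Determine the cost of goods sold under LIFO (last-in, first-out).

COGS = $6,692

May 9, 51 sold [LIFO — newest first]: 51 @ $17 = $867
May 12, 359 sold [LIFO — newest first]: 139 @ $15 + 175 @ $17 + 45 @ $17 = $5,825
Total COGS = $867 + $5,825 = $6,692
Ending inventory: 94 @ $17 + 346 @ $11 + 188 @ $14 = $8,036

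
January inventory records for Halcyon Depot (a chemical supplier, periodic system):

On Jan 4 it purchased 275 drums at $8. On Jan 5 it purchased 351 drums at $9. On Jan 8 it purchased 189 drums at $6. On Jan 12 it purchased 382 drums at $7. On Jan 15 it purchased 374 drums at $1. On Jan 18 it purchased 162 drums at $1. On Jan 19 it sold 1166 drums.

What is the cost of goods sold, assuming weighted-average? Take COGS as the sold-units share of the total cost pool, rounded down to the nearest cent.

Jan 19, sell 1166: 1166/1733 × $9,703.00 → $6,528.38
Ending inventory (cost pool remaining) = $3,174.62
Check: goods available $9,703.00 = COGS $6,528.38 + ending $3,174.62

COGS = $6,528.38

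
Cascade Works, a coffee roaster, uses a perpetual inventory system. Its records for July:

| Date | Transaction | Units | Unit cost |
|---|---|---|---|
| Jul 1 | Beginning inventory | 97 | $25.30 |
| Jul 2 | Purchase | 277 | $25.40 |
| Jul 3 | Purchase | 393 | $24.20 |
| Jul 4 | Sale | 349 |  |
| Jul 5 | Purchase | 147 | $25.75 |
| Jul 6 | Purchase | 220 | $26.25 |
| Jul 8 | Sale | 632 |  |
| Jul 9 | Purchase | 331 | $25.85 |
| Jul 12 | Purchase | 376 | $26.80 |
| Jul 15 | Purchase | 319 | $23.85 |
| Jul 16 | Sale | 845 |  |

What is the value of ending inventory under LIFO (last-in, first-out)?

Jul 4, 349 sold [LIFO — newest first]: 349 @ $24.20 = $8,445.80
Jul 8, 632 sold [LIFO — newest first]: 220 @ $26.25 + 147 @ $25.75 + 44 @ $24.20 + 221 @ $25.40 = $16,238.45
Jul 16, 845 sold [LIFO — newest first]: 319 @ $23.85 + 376 @ $26.80 + 150 @ $25.85 = $21,562.45
Total COGS = $8,445.80 + $16,238.45 + $21,562.45 = $46,246.70
Ending inventory: 97 @ $25.30 + 56 @ $25.40 + 181 @ $25.85 = $8,555.35
Check: goods available $54,802.05 = COGS $46,246.70 + ending $8,555.35

Ending inventory = $8,555.35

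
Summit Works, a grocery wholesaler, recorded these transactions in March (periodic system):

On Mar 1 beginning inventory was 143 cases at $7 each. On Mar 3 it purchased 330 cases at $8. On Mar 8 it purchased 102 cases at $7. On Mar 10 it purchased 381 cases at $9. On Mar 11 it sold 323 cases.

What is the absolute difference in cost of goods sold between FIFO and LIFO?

FIFO COGS: 143 @ $7 + 180 @ $8 = $2,441
LIFO COGS: 323 @ $9 = $2,907
Difference = |$2,441 − $2,907| = $466

$466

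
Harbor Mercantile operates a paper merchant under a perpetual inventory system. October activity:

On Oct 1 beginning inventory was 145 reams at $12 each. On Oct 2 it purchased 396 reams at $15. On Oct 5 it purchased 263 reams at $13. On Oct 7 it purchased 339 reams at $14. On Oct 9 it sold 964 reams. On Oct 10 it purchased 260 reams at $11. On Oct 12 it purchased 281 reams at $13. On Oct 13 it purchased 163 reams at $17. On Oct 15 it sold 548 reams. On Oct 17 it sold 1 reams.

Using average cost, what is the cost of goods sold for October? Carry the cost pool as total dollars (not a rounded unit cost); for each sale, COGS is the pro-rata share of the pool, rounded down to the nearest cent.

COGS = $20,678.65

After Oct 1: 145 on hand, pool $1,740.00 (≈ $12.0000 each)
After Oct 2: 541 on hand, pool $7,680.00 (≈ $14.1959 each)
After Oct 5: 804 on hand, pool $11,099.00 (≈ $13.8047 each)
After Oct 7: 1143 on hand, pool $15,845.00 (≈ $13.8626 each)
Oct 9, sell 964: 964/1143 × $15,845.00 → $13,363.58
After Oct 10: 439 on hand, pool $5,341.42 (≈ $12.1672 each)
After Oct 12: 720 on hand, pool $8,994.42 (≈ $12.4922 each)
After Oct 13: 883 on hand, pool $11,765.42 (≈ $13.3244 each)
Oct 15, sell 548: 548/883 × $11,765.42 → $7,301.75
Oct 17, sell 1: 1/335 × $4,463.67 → $13.32
Total COGS = $13,363.58 + $7,301.75 + $13.32 = $20,678.65
Ending inventory (cost pool remaining) = $4,450.35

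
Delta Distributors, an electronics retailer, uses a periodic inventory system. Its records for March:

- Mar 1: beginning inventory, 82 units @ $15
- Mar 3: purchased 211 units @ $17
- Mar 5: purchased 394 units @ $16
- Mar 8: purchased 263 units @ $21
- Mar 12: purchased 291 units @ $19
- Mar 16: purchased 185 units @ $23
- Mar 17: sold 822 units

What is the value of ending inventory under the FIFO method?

Mar 17, 822 sold [FIFO — oldest first]: 82 @ $15 + 211 @ $17 + 394 @ $16 + 135 @ $21 = $13,956
Ending inventory: 128 @ $21 + 291 @ $19 + 185 @ $23 = $12,472

Ending inventory = $12,472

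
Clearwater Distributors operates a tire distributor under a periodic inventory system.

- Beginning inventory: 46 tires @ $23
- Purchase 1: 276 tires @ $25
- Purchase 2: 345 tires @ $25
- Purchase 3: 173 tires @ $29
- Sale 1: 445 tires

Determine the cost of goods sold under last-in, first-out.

Sale 1 (445) [LIFO — newest first]: 173 @ $29 + 272 @ $25 = $11,817
Ending inventory: 46 @ $23 + 276 @ $25 + 73 @ $25 = $9,783
Check: goods available $21,600 = COGS $11,817 + ending $9,783

COGS = $11,817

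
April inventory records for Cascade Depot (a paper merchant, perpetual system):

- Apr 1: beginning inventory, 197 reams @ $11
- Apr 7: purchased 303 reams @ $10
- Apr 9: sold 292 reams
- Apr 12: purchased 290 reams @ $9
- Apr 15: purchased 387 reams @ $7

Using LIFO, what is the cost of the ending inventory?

Ending inventory = $7,596

Apr 9, 292 sold [LIFO — newest first]: 292 @ $10 = $2,920
Ending inventory: 197 @ $11 + 11 @ $10 + 290 @ $9 + 387 @ $7 = $7,596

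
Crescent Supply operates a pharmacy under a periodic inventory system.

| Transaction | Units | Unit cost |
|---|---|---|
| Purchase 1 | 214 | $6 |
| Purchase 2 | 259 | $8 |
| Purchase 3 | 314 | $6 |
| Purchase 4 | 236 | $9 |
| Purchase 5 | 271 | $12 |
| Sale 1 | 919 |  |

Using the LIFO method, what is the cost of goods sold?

Sale 1 (919) [LIFO — newest first]: 271 @ $12 + 236 @ $9 + 314 @ $6 + 98 @ $8 = $8,044
Ending inventory: 214 @ $6 + 161 @ $8 = $2,572
Check: goods available $10,616 = COGS $8,044 + ending $2,572

COGS = $8,044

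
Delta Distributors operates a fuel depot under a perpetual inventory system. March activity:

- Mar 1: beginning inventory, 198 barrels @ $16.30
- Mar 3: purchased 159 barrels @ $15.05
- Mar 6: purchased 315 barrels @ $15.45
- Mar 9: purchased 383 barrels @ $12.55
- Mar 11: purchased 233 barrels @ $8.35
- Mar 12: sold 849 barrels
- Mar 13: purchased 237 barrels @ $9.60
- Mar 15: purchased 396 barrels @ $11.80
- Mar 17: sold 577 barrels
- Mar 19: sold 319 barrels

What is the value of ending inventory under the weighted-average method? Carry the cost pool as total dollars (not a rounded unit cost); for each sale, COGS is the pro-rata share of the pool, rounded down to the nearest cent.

After Mar 1: 198 on hand, pool $3,227.40 (≈ $16.3000 each)
After Mar 3: 357 on hand, pool $5,620.35 (≈ $15.7433 each)
After Mar 6: 672 on hand, pool $10,487.10 (≈ $15.6058 each)
After Mar 9: 1055 on hand, pool $15,293.75 (≈ $14.4964 each)
After Mar 11: 1288 on hand, pool $17,239.30 (≈ $13.3845 each)
Mar 12, sell 849: 849/1288 × $17,239.30 → $11,363.48
After Mar 13: 676 on hand, pool $8,151.02 (≈ $12.0577 each)
After Mar 15: 1072 on hand, pool $12,823.82 (≈ $11.9625 each)
Mar 17, sell 577: 577/1072 × $12,823.82 → $6,902.37
Mar 19, sell 319: 319/495 × $5,921.45 → $3,816.04
Total COGS = $11,363.48 + $6,902.37 + $3,816.04 = $22,081.89
Ending inventory (cost pool remaining) = $2,105.41
Check: goods available $24,187.30 = COGS $22,081.89 + ending $2,105.41

Ending inventory = $2,105.41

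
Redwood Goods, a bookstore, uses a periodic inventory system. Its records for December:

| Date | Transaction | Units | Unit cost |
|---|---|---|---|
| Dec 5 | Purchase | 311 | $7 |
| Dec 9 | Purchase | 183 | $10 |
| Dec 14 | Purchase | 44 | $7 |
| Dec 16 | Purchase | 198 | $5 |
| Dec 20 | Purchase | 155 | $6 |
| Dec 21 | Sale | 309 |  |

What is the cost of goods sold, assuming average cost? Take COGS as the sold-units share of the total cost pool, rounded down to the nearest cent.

Dec 21, sell 309: 309/891 × $6,235.00 → $2,162.30
Ending inventory (cost pool remaining) = $4,072.70

COGS = $2,162.30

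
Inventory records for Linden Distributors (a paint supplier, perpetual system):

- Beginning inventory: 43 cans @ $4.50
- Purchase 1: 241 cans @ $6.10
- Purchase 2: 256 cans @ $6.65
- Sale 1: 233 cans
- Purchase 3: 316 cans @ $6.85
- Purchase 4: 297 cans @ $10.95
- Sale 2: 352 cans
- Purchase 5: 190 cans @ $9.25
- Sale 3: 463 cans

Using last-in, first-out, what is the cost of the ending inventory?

Sale 1 (233) [LIFO — newest first]: 233 @ $6.65 = $1,549.45
Sale 2 (352) [LIFO — newest first]: 297 @ $10.95 + 55 @ $6.85 = $3,628.90
Sale 3 (463) [LIFO — newest first]: 190 @ $9.25 + 261 @ $6.85 + 12 @ $6.65 = $3,625.15
Total COGS = $1,549.45 + $3,628.90 + $3,625.15 = $8,803.50
Ending inventory: 43 @ $4.50 + 241 @ $6.10 + 11 @ $6.65 = $1,736.75
Check: goods available $10,540.25 = COGS $8,803.50 + ending $1,736.75

Ending inventory = $1,736.75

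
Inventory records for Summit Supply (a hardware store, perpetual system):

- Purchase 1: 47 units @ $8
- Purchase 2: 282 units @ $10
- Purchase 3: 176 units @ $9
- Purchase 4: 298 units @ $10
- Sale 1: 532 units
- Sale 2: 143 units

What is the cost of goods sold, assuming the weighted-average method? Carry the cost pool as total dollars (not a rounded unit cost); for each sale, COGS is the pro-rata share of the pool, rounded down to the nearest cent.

After Purchase 1: 47 on hand, pool $376.00 (≈ $8.0000 each)
After Purchase 2: 329 on hand, pool $3,196.00 (≈ $9.7143 each)
After Purchase 3: 505 on hand, pool $4,780.00 (≈ $9.4653 each)
After Purchase 4: 803 on hand, pool $7,760.00 (≈ $9.6638 each)
Sale 1, sell 532: 532/803 × $7,760.00 → $5,141.12
Sale 2, sell 143: 143/271 × $2,618.88 → $1,381.91
Total COGS = $5,141.12 + $1,381.91 = $6,523.03
Ending inventory (cost pool remaining) = $1,236.97

COGS = $6,523.03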